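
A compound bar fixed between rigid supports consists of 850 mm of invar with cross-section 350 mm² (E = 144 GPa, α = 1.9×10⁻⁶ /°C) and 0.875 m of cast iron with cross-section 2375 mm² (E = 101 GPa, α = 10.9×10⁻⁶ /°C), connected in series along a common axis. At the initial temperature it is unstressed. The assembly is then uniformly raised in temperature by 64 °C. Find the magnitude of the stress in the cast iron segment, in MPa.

σ ≈ 14.7 MPa (compressive)

With the walls removed the bar would change length by δ_free = Σ αᵢΔT Lᵢ = 1.9×10⁻⁶×64×850 + 10.9×10⁻⁶×64×875 = 0.7138 mm.
The walls prevent any net length change, so an axial force P (same in every segment) develops. Compatibility: P · Σ Lᵢ/(AᵢEᵢ) = δ_free.
The series flexibility is Σ Lᵢ/(AᵢEᵢ) = 850/(350×144×10³) + 875/(2375×101×10³) = 2.051×10⁻⁵ mm/N.
Hence P = δ_free / Σ(L/AE) = 0.7138/2.051×10⁻⁵ = 34.8 kN (compressive).
σ_{cast iron} = P / A = 34800 / 2375 = 14.65 MPa.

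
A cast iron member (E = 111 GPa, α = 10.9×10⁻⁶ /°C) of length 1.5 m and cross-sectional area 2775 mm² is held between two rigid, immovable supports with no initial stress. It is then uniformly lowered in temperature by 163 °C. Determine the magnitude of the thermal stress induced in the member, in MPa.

σ ≈ 197 MPa (tensile)

Because both ends are immovable the net strain is zero, and the suppressed thermal strain is αΔT = 10.9×10⁻⁶ × 163 = 1776.7×10⁻⁶.
The stress required to suppress this strain is σ = Eε = 111×10³ × 1776.7×10⁻⁶ = 197.2 MPa, tensile since the member is trying to contract.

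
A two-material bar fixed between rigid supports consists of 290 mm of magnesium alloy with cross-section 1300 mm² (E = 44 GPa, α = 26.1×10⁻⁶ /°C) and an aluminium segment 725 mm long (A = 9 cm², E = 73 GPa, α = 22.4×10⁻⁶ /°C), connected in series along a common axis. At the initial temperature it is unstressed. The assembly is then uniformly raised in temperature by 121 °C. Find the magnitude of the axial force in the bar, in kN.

If the supports were absent, the total length change would be Σ αᵢΔT Lᵢ = 26.1×10⁻⁶×121×290 + 22.4×10⁻⁶×121×725 = 2.881 mm.
Since the ends are fixed, an axial force P builds up, equal in every segment, with P · Σ Lᵢ/(AᵢEᵢ) = δ_free.
The series flexibility is Σ Lᵢ/(AᵢEᵢ) = 290/(1300×44×10³) + 725/(900×73×10³) = 1.61×10⁻⁵ mm/N.
P = 2.881 / 1.61×10⁻⁵ = 178900 N = 178.9 kN, compressive.

P ≈ 179 kN (compressive)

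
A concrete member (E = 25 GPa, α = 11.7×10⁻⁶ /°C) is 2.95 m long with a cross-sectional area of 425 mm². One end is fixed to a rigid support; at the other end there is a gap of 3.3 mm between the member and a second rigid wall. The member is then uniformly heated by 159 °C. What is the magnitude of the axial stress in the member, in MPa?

Free thermal elongation = αΔT L = 11.7×10⁻⁶ × 159 × 2950 = 5.488 mm.
This exceeds the 3.3 mm gap, so the wall pushes back. The portion of expansion that must be recovered elastically is δ_free − gap = 5.488 − 3.3 = 2.188 mm.
Compatibility: PL/(AE) = 2.188 mm, so σ = P/A = E × (2.188/2950) = 18.54 MPa.

σ ≈ 18.5 MPa (compressive)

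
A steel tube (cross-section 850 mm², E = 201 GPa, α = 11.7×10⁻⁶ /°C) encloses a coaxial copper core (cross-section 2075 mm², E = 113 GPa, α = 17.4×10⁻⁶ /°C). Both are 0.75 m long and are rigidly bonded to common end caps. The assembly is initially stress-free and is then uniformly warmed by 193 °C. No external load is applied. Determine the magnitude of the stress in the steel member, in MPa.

The copper has the larger α, so on heating it would change length more than the steel if both were free. The rigid plates force a common final length, so the copper is put into compression and the steel into tension, with equal and opposite forces P (no external load).
Compatibility of the two members (thermal + elastic change equal): (α₁ − α₂)ΔT = P·[1/(A₁E₁) + 1/(A₂E₂)].
|α₁ − α₂|·ΔT = 5.7×10⁻⁶ × 193 = 0.0011.
1/(A₁E₁) + 1/(A₂E₂) = 1/(850×201×10³) + 1/(2075×113×10³) = 1.012×10⁻⁸ N⁻¹.
So P = 0.0011 / 1.012×10⁻⁸ = 108.7 kN.
σ_{steel} = P/A₁ = 108700/850 = 127.9 MPa, tensile.

σ ≈ 128 MPa (tensile)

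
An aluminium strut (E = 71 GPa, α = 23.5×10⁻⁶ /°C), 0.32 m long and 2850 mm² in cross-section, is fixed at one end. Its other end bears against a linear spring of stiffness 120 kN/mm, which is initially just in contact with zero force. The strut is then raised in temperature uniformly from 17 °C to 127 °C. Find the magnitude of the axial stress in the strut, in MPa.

σ ≈ 29.3 MPa (compressive)

The unrestrained thermal change is αΔT L = 23.5×10⁻⁶ × 110 × 320 = 0.8272 mm.
Let P be the compressive force at the spring. The strut shortens elastically by PL/(AE) and the spring compresses by P/k; together these equal δ_free.
P [ L/(AE) + 1/k ] = δ_free → P [ 320/(2850×71×10³) + 1/(120×10³) ] = 0.8272.
P = 0.8272 / 9.915×10⁻⁶ = 83430 N.
σ = P/A = 83430/2850 = 29.27 MPa.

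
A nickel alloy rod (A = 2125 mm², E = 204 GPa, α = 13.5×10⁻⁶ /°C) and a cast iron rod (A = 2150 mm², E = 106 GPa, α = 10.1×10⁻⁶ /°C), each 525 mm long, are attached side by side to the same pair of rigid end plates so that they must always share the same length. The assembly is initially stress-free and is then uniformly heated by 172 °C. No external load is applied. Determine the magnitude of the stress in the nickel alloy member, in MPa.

Equilibrium of a rigid end plate with no external load gives equal and opposite internal forces ±P in the two members. Since α_{nickel alloy} > α_{cast iron}, heating drives the nickel alloy into compression and the cast iron into tension.
Compatibility of the two members (thermal + elastic change equal): (α₁ − α₂)ΔT = P·[1/(A₁E₁) + 1/(A₂E₂)].
|α₁ − α₂|·ΔT = 3.4×10⁻⁶ × 172 = 0.0005848.
1/(A₁E₁) + 1/(A₂E₂) = 1/(2125×204×10³) + 1/(2150×106×10³) = 6.695×10⁻⁹ N⁻¹.
So P = 0.0005848 / 6.695×10⁻⁹ = 87.35 kN.
σ_{nickel alloy} = P/A₁ = 87350/2125 = 41.11 MPa, compressive.

σ ≈ 41.1 MPa (compressive)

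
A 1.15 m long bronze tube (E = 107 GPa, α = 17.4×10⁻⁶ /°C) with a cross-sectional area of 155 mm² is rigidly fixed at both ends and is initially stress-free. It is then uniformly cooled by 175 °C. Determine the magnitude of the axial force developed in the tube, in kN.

P ≈ 50.5 kN (tensile)

With zero net strain, σ = E·αΔT = 107 GPa × 17.4×10⁻⁶ × 175 = 325.8 MPa.
P = AEαΔT = 155 × 107×10³ × 17.4×10⁻⁶ × 175 = 50.5 kN (tensile).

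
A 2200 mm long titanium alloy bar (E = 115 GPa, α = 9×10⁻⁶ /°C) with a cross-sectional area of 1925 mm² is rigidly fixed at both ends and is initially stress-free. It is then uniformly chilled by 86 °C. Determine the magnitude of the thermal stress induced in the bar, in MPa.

σ ≈ 89 MPa (tensile)

With length fixed, the mechanical strain must cancel the thermal strain αΔT = 9×10⁻⁶ × 86 = 774×10⁻⁶.
σ = EαΔT = 115×10³ × 9×10⁻⁶ × 86 = 89.01 MPa (tensile; the bar is trying to contract).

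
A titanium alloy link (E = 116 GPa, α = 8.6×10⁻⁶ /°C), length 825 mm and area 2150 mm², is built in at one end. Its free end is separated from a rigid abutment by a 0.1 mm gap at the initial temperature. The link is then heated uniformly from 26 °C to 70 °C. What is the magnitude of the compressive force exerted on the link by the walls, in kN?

P ≈ 64.1 kN

Unrestrained expansion: δ_free = αΔT L = 8.6×10⁻⁶ × 44 × 825 = 0.3122 mm.
The gap closes (δ_free > 0.1 mm) and the wall then resists a further 0.3122 − 0.1 = 0.2122 mm of expansion.
That suppressed elongation corresponds to σ = E·Δ/L = 116×10³ × 0.2122/825 = 29.83 MPa.
P = σA = 29.83 × 2150 = 64.14 kN.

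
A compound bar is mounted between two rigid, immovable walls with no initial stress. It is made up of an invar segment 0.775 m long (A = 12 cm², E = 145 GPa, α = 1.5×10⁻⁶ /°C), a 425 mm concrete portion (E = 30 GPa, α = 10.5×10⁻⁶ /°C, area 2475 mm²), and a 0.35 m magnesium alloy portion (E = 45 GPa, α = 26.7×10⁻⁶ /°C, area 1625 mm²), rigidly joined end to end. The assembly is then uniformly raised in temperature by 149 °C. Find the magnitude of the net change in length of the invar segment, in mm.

|ΔL| ≈ 0.491 mm

Free thermal expansion of the whole bar: Σ αᵢΔT Lᵢ = 1.5×10⁻⁶×149×775 + 10.5×10⁻⁶×149×425 + 26.7×10⁻⁶×149×350 = 2.231 mm.
The walls prevent any net length change, so an axial force P (same in every segment) develops. Compatibility: P · Σ Lᵢ/(AᵢEᵢ) = δ_free.
Σ Lᵢ/(AᵢEᵢ) = 775/(1200×145×10³) + 425/(2475×30×10³) + 350/(1625×45×10³) = 1.496×10⁻⁵ mm/N.
P = 2.231 / 1.496×10⁻⁵ = 149100 N = 149.1 kN, compressive.
For the invar segment, free thermal change = 1.5×10⁻⁶×149×775 = 0.1732 mm and elastic change from P = 149100×775/(1200×145×10³) = 0.6639 mm; these oppose, so the net change is 0.491 mm (segment shortens).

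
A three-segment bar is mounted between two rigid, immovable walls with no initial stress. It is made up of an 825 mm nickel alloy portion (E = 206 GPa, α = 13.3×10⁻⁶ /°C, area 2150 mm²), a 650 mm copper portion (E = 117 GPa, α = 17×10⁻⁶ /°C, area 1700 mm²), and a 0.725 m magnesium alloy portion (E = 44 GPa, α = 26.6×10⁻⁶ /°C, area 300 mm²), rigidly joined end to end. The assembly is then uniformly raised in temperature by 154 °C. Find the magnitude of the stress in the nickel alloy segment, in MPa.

σ ≈ 49.3 MPa (compressive)

Free thermal expansion of the whole bar: Σ αᵢΔT Lᵢ = 13.3×10⁻⁶×154×825 + 17×10⁻⁶×154×650 + 26.6×10⁻⁶×154×725 = 6.361 mm.
The walls prevent any net length change, so an axial force P (same in every segment) develops. Compatibility: P · Σ Lᵢ/(AᵢEᵢ) = δ_free.
Σ Lᵢ/(AᵢEᵢ) = 825/(2150×206×10³) + 650/(1700×117×10³) + 725/(300×44×10³) = 6.005×10⁻⁵ mm/N.
So P = 6.361 / 6.005×10⁻⁵ = 105.9 kN, compressive.
σ_{nickel alloy} = P / A = 105900 / 2150 = 49.27 MPa.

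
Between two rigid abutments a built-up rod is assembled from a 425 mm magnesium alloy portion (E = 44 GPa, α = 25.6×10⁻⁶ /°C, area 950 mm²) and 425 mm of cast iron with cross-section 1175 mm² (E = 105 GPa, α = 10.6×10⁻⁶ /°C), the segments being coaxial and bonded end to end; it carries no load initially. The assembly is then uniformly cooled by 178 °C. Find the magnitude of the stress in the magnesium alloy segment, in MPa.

σ ≈ 212 MPa (tensile)

With the walls removed the bar would change length by δ_free = Σ αᵢΔT Lᵢ = 25.6×10⁻⁶×178×425 + 10.6×10⁻⁶×178×425 = 2.739 mm.
Since the ends are fixed, an axial force P builds up, equal in every segment, with P · Σ Lᵢ/(AᵢEᵢ) = δ_free.
The series flexibility is Σ Lᵢ/(AᵢEᵢ) = 425/(950×44×10³) + 425/(1175×105×10³) = 1.361×10⁻⁵ mm/N.
P = 2.739 / 1.361×10⁻⁵ = 201200 N = 201.2 kN, tensile.
σ_{magnesium alloy} = P / A = 201200 / 950 = 211.8 MPa.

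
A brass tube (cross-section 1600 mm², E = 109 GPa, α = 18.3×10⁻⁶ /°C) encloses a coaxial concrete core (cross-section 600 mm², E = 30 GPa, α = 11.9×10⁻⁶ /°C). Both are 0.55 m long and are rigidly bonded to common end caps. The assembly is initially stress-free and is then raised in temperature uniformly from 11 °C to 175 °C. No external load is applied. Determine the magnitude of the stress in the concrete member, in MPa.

Equilibrium of a rigid end plate with no external load gives equal and opposite internal forces ±P in the two members. Since α_{brass} > α_{concrete}, heating drives the brass into compression and the concrete into tension.
Setting the final lengths equal and cancelling L: (α₁ − α₂)ΔT = P/(A₁E₁) + P/(A₂E₂).
|α₁ − α₂|·ΔT = 6.4×10⁻⁶ × 164 = 0.00105.
1/(A₁E₁) + 1/(A₂E₂) = 1/(1600×109×10³) + 1/(600×30×10³) = 6.129×10⁻⁸ N⁻¹.
P = 0.00105 / 6.129×10⁻⁸ = 17130 N = 17.13 kN.
σ_{concrete} = P/A₂ = 17130/600 = 28.54 MPa, tensile.

σ ≈ 28.5 MPa (tensile)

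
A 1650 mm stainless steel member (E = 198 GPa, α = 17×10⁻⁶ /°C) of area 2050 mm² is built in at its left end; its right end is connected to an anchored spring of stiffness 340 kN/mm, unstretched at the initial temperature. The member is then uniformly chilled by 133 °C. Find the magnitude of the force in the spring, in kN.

P ≈ 532 kN

If the spring were absent the member would shorten by αΔT L = 17×10⁻⁶ × 133 × 1650 = 3.731 mm.
With a force P in the spring, the elastic change of the member is PL/(AE) and that of the spring is P/k; compatibility requires their sum to equal δ_free.
So P = δ_free / [L/(AE) + 1/k] = 3.731 / [ 1650/(2050×198×10³) + 1/(340×10³) ].
P = 3.731 / 7.006×10⁻⁶ = 532500 N.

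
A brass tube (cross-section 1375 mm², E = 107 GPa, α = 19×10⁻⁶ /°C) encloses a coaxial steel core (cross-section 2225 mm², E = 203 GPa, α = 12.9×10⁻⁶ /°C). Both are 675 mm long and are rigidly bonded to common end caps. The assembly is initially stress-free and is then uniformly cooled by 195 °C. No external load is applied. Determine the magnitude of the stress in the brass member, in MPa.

Equilibrium of a rigid end plate with no external load gives equal and opposite internal forces ±P in the two members. Since α_{brass} > α_{steel}, cooling drives the brass into tension and the steel into compression.
Compatibility of the two members (thermal + elastic change equal): (α₁ − α₂)ΔT = P·[1/(A₁E₁) + 1/(A₂E₂)].
|α₁ − α₂|·ΔT = 6.1×10⁻⁶ × 195 = 0.001189.
1/(A₁E₁) + 1/(A₂E₂) = 1/(1375×107×10³) + 1/(2225×203×10³) = 9.011×10⁻⁹ N⁻¹.
So P = 0.001189 / 9.011×10⁻⁹ = 132 kN.
σ_{brass} = P/A₁ = 132000/1375 = 96 MPa, tensile.

σ ≈ 96 MPa (tensile)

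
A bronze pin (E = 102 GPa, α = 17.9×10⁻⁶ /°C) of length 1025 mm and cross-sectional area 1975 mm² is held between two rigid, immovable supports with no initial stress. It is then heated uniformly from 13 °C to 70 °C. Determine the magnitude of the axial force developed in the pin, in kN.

P ≈ 206 kN (compressive)

The ends cannot move, so σ = EαΔT = 102×10³ × 17.9×10⁻⁶ × 57 = 104.1 MPa.
P = AEαΔT = 1975 × 102×10³ × 17.9×10⁻⁶ × 57 = 205.5 kN (compressive).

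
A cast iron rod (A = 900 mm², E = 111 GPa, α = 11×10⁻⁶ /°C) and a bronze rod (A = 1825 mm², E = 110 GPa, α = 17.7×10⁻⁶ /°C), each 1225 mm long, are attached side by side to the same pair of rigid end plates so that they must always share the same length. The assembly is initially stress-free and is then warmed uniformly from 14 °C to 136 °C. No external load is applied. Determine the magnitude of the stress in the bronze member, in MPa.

σ ≈ 29.9 MPa (compressive)

Both members must finish at the same length. With the larger α, the bronze tends to over-expand; the plates restrain it, putting the bronze in compression and the cast iron in tension. With no external load the two internal forces are equal and opposite, magnitude P.
Setting the final lengths equal and cancelling L: (α₁ − α₂)ΔT = P/(A₁E₁) + P/(A₂E₂).
|α₁ − α₂|·ΔT = 6.7×10⁻⁶ × 122 = 0.0008174.
1/(A₁E₁) + 1/(A₂E₂) = 1/(900×111×10³) + 1/(1825×110×10³) = 1.499×10⁻⁸ N⁻¹.
So P = 0.0008174 / 1.499×10⁻⁸ = 54.52 kN.
σ_{bronze} = P/A₂ = 54520/1825 = 29.88 MPa, compressive.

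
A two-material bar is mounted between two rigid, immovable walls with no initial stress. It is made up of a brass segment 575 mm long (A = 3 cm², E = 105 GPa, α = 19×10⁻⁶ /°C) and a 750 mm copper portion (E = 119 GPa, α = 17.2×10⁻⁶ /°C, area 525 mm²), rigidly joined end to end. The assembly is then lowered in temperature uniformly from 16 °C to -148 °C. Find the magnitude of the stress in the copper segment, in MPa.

σ ≈ 246 MPa (tensile)

With the walls removed the bar would change length by δ_free = Σ αᵢΔT Lᵢ = 19×10⁻⁶×164×575 + 17.2×10⁻⁶×164×750 = 3.907 mm.
The walls prevent any net length change, so an axial force P (same in every segment) develops. Compatibility: P · Σ Lᵢ/(AᵢEᵢ) = δ_free.
Σ Lᵢ/(AᵢEᵢ) = 575/(300×105×10³) + 750/(525×119×10³) = 3.026×10⁻⁵ mm/N.
So P = 3.907 / 3.026×10⁻⁵ = 129.1 kN, tensile.
σ_{copper} = P / A = 129100 / 525 = 246 MPa.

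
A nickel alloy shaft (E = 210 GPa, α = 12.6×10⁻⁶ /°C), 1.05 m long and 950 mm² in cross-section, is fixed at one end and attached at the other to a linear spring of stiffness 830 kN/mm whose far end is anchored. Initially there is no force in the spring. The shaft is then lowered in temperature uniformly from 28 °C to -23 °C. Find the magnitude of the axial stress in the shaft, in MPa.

If the spring were absent the shaft would shorten by αΔT L = 12.6×10⁻⁶ × 51 × 1050 = 0.6747 mm.
With a force P in the spring, the elastic change of the shaft is PL/(AE) and that of the spring is P/k; compatibility requires their sum to equal δ_free.
So P = δ_free / [L/(AE) + 1/k] = 0.6747 / [ 1050/(950×210×10³) + 1/(830×10³) ].
P = 0.6747 / 6.468×10⁻⁶ = 104300 N.
σ = P/A = 104300/950 = 109.8 MPa.

σ ≈ 110 MPa (tensile)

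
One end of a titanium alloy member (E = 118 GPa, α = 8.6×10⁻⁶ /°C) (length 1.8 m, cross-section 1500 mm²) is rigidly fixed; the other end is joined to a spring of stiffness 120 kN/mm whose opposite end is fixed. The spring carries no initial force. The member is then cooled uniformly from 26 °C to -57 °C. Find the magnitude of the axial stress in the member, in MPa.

Free thermal contraction: δ_free = αΔT L = 8.6×10⁻⁶ × 83 × 1800 = 1.285 mm.
With a force P in the spring, the elastic change of the member is PL/(AE) and that of the spring is P/k; compatibility requires their sum to equal δ_free.
P [ L/(AE) + 1/k ] = δ_free → P [ 1800/(1500×118×10³) + 1/(120×10³) ] = 1.285.
P = 1.285 / 1.85×10⁻⁵ = 69440 N.
σ = P/A = 69440/1500 = 46.29 MPa.

σ ≈ 46.3 MPa (tensile)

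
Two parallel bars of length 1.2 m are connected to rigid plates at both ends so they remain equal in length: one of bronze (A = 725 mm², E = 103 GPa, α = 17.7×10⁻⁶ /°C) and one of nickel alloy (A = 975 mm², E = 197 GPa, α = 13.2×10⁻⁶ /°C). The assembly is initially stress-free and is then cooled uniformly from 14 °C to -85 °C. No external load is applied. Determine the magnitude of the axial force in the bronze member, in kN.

P ≈ 24 kN (tensile in the bronze)

Both members must finish at the same length. With the larger α, the bronze tends to over-contract; the plates restrain it, putting the bronze in tension and the nickel alloy in compression. With no external load the two internal forces are equal and opposite, magnitude P.
Setting the final lengths equal and cancelling L: (α₁ − α₂)ΔT = P/(A₁E₁) + P/(A₂E₂).
|α₁ − α₂|·ΔT = 4.5×10⁻⁶ × 99 = 0.0004455.
1/(A₁E₁) + 1/(A₂E₂) = 1/(725×103×10³) + 1/(975×197×10³) = 1.86×10⁻⁸ N⁻¹.
So P = 0.0004455 / 1.86×10⁻⁸ = 23.95 kN.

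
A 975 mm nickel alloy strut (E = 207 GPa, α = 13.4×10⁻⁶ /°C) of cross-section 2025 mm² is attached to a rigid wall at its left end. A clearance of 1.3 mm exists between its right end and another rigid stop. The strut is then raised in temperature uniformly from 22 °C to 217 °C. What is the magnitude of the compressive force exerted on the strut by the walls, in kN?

P ≈ 536 kN

If the wall were absent the strut would grow by αΔT L = 13.4×10⁻⁶ × 195 × 975 = 2.548 mm.
This exceeds the 1.3 mm gap, so the wall pushes back. The portion of expansion that must be recovered elastically is δ_free − gap = 2.548 − 1.3 = 1.248 mm.
That suppressed elongation corresponds to σ = E·Δ/L = 207×10³ × 1.248/975 = 264.9 MPa.
P = σA = 264.9 × 2025 = 536.4 kN.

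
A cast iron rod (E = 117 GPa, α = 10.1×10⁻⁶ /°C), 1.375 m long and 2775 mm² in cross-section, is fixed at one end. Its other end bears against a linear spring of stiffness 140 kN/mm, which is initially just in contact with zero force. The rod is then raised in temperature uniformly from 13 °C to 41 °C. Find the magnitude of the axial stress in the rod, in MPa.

σ ≈ 12.3 MPa (compressive)

If the spring were absent the rod would lengthen by αΔT L = 10.1×10⁻⁶ × 28 × 1375 = 0.3888 mm.
Let P be the compressive force at the spring. The rod shortens elastically by PL/(AE) and the spring compresses by P/k; together these equal δ_free.
So P = δ_free / [L/(AE) + 1/k] = 0.3888 / [ 1375/(2775×117×10³) + 1/(140×10³) ].
P = 0.3888 / 1.138×10⁻⁵ = 34180 N.
σ = P/A = 34180/2775 = 12.32 MPa.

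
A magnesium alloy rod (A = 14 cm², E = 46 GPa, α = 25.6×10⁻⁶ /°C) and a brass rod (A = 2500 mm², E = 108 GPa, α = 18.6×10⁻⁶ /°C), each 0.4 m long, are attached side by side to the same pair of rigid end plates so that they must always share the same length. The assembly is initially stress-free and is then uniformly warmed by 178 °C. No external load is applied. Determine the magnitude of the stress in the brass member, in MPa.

σ ≈ 25.9 MPa (tensile)

The magnesium alloy has the larger α, so on heating it would change length more than the brass if both were free. The rigid plates force a common final length, so the magnesium alloy is put into compression and the brass into tension, with equal and opposite forces P (no external load).
Equating the net (thermal + elastic) strains gives |α₁ − α₂|·ΔT = P·[1/(A₁E₁) + 1/(A₂E₂)].
|α₁ − α₂|·ΔT = 7×10⁻⁶ × 178 = 0.001246.
1/(A₁E₁) + 1/(A₂E₂) = 1/(1400×46×10³) + 1/(2500×108×10³) = 1.923×10⁻⁸ N⁻¹.
So P = 0.001246 / 1.923×10⁻⁸ = 64.79 kN.
σ_{brass} = P/A₂ = 64790/2500 = 25.92 MPa, tensile.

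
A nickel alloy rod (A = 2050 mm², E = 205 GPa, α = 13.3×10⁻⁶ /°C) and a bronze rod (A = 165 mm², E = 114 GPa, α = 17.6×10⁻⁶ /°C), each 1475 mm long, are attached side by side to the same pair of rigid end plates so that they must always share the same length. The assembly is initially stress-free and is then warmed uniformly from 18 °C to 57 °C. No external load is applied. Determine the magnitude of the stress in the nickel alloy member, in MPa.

Both members must finish at the same length. With the larger α, the bronze tends to over-expand; the plates restrain it, putting the bronze in compression and the nickel alloy in tension. With no external load the two internal forces are equal and opposite, magnitude P.
Compatibility of the two members (thermal + elastic change equal): (α₁ − α₂)ΔT = P·[1/(A₁E₁) + 1/(A₂E₂)].
|α₁ − α₂|·ΔT = 4.3×10⁻⁶ × 39 = 0.0001677.
1/(A₁E₁) + 1/(A₂E₂) = 1/(2050×205×10³) + 1/(165×114×10³) = 5.554×10⁻⁸ N⁻¹.
P = 0.0001677 / 5.554×10⁻⁸ = 3019 N = 3.019 kN.
σ_{nickel alloy} = P/A₁ = 3019/2050 = 1.473 MPa, tensile.

σ ≈ 1.47 MPa (tensile)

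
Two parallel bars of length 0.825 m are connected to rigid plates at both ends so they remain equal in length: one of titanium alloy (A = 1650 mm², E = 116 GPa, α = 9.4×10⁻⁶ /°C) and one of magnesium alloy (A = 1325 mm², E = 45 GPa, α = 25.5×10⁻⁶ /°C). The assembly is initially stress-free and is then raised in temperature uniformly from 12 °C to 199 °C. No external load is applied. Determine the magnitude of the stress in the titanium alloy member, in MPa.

σ ≈ 83 MPa (tensile)

The magnesium alloy has the larger α, so on heating it would change length more than the titanium alloy if both were free. The rigid plates force a common final length, so the magnesium alloy is put into compression and the titanium alloy into tension, with equal and opposite forces P (no external load).
Setting the final lengths equal and cancelling L: (α₁ − α₂)ΔT = P/(A₁E₁) + P/(A₂E₂).
|α₁ − α₂|·ΔT = 16.1×10⁻⁶ × 187 = 0.003011.
1/(A₁E₁) + 1/(A₂E₂) = 1/(1650×116×10³) + 1/(1325×45×10³) = 2.2×10⁻⁸ N⁻¹.
P = 0.003011 / 2.2×10⁻⁸ = 136900 N = 136.9 kN.
σ_{titanium alloy} = P/A₁ = 136900/1650 = 82.95 MPa, tensile.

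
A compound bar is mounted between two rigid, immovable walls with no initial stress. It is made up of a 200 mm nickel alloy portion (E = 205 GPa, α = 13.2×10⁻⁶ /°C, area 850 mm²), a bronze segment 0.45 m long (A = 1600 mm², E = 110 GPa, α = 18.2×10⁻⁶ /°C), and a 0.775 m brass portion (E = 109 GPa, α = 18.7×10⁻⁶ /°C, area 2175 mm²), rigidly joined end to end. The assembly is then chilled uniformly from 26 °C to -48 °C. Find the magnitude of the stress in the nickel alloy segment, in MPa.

Free thermal contraction of the whole bar: Σ αᵢΔT Lᵢ = 13.2×10⁻⁶×74×200 + 18.2×10⁻⁶×74×450 + 18.7×10⁻⁶×74×775 = 1.874 mm.
The walls prevent any net length change, so an axial force P (same in every segment) develops. Compatibility: P · Σ Lᵢ/(AᵢEᵢ) = δ_free.
The series flexibility is Σ Lᵢ/(AᵢEᵢ) = 200/(850×205×10³) + 450/(1600×110×10³) + 775/(2175×109×10³) = 6.974×10⁻⁶ mm/N.
Hence P = δ_free / Σ(L/AE) = 1.874/6.974×10⁻⁶ = 268.7 kN (tensile).
σ_{nickel alloy} = P / A = 268700 / 850 = 316.1 MPa.

σ ≈ 316 MPa (tensile)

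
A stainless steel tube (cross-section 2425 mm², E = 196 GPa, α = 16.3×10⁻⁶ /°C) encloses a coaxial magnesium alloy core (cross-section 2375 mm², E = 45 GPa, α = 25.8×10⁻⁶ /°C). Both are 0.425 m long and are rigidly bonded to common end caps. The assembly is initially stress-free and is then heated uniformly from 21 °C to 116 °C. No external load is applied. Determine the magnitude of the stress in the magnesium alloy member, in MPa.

Both members must finish at the same length. With the larger α, the magnesium alloy tends to over-expand; the plates restrain it, putting the magnesium alloy in compression and the stainless steel in tension. With no external load the two internal forces are equal and opposite, magnitude P.
Setting the final lengths equal and cancelling L: (α₁ − α₂)ΔT = P/(A₁E₁) + P/(A₂E₂).
|α₁ − α₂|·ΔT = 9.5×10⁻⁶ × 95 = 0.0009025.
1/(A₁E₁) + 1/(A₂E₂) = 1/(2425×196×10³) + 1/(2375×45×10³) = 1.146×10⁻⁸ N⁻¹.
So P = 0.0009025 / 1.146×10⁻⁸ = 78.75 kN.
σ_{magnesium alloy} = P/A₂ = 78750/2375 = 33.16 MPa, compressive.

σ ≈ 33.2 MPa (compressive)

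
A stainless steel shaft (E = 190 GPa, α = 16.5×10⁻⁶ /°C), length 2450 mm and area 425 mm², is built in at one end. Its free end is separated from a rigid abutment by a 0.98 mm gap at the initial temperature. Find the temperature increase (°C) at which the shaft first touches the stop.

ΔT ≈ 24.2 °C

Contact occurs when the free expansion equals the gap: αΔT L = 0.98 mm.
ΔT = 0.98 / (16.5×10⁻⁶ × 2450) = 24.24 °C.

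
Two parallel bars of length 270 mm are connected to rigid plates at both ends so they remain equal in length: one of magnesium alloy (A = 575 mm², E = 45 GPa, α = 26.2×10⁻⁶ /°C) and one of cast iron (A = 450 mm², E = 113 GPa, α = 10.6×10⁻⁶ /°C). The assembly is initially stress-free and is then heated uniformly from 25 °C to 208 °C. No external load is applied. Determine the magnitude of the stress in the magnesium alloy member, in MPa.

σ ≈ 85.1 MPa (compressive)

The magnesium alloy has the larger α, so on heating it would change length more than the cast iron if both were free. The rigid plates force a common final length, so the magnesium alloy is put into compression and the cast iron into tension, with equal and opposite forces P (no external load).
Equating the net (thermal + elastic) strains gives |α₁ − α₂|·ΔT = P·[1/(A₁E₁) + 1/(A₂E₂)].
|α₁ − α₂|·ΔT = 15.6×10⁻⁶ × 183 = 0.002855.
1/(A₁E₁) + 1/(A₂E₂) = 1/(575×45×10³) + 1/(450×113×10³) = 5.831×10⁻⁸ N⁻¹.
P = 0.002855 / 5.831×10⁻⁸ = 48960 N = 48.96 kN.
σ_{magnesium alloy} = P/A₁ = 48960/575 = 85.14 MPa, compressive.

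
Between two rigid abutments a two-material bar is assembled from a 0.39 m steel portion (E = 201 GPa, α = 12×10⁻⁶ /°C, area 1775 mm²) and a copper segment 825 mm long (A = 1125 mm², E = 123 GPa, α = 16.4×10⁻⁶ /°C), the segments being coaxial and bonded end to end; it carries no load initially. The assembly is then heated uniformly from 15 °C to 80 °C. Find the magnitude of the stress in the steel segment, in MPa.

σ ≈ 94.5 MPa (compressive)

Free thermal expansion of the whole bar: Σ αᵢΔT Lᵢ = 12×10⁻⁶×65×390 + 16.4×10⁻⁶×65×825 = 1.184 mm.
The rigid supports impose zero overall length change; the single axial force P common to all segments must satisfy P Σ Lᵢ/(AᵢEᵢ) = δ_free.
The series flexibility is Σ Lᵢ/(AᵢEᵢ) = 390/(1775×201×10³) + 825/(1125×123×10³) = 7.055×10⁻⁶ mm/N.
Hence P = δ_free / Σ(L/AE) = 1.184/7.055×10⁻⁶ = 167.8 kN (compressive).
σ_{steel} = P / A = 167800 / 1775 = 94.52 MPa.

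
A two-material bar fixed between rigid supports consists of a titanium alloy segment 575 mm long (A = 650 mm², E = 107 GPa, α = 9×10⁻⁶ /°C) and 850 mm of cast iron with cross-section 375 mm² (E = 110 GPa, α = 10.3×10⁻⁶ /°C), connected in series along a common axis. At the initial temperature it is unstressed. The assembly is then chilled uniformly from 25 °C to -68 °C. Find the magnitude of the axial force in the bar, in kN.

P ≈ 44.9 kN (tensile)

Free thermal contraction of the whole bar: Σ αᵢΔT Lᵢ = 9×10⁻⁶×93×575 + 10.3×10⁻⁶×93×850 = 1.295 mm.
The walls prevent any net length change, so an axial force P (same in every segment) develops. Compatibility: P · Σ Lᵢ/(AᵢEᵢ) = δ_free.
Σ Lᵢ/(AᵢEᵢ) = 575/(650×107×10³) + 850/(375×110×10³) = 2.887×10⁻⁵ mm/N.
P = 1.295 / 2.887×10⁻⁵ = 44870 N = 44.87 kN, tensile.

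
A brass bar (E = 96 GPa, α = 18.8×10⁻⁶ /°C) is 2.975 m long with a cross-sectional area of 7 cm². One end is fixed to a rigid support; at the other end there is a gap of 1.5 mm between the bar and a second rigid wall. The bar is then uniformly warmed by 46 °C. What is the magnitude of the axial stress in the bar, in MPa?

Unrestrained expansion: δ_free = αΔT L = 18.8×10⁻⁶ × 46 × 2975 = 2.573 mm.
The gap closes (δ_free > 1.5 mm) and the wall then resists a further 2.573 − 1.5 = 1.073 mm of expansion.
That suppressed elongation corresponds to σ = E·Δ/L = 96×10³ × 1.073/2975 = 34.62 MPa.

σ ≈ 34.6 MPa (compressive)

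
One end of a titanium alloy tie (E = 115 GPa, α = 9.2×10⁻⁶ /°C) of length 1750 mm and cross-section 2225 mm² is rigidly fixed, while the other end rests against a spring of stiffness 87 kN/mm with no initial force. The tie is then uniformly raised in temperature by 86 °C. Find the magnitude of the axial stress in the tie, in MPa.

σ ≈ 33.9 MPa (compressive)

Free thermal expansion: δ_free = αΔT L = 9.2×10⁻⁶ × 86 × 1750 = 1.385 mm.
With a force P in the spring, the elastic change of the tie is PL/(AE) and that of the spring is P/k; compatibility requires their sum to equal δ_free.
So P = δ_free / [L/(AE) + 1/k] = 1.385 / [ 1750/(2225×115×10³) + 1/(87×10³) ].
P = 1.385 / 1.833×10⁻⁵ = 75520 N.
σ = P/A = 75520/2225 = 33.94 MPa.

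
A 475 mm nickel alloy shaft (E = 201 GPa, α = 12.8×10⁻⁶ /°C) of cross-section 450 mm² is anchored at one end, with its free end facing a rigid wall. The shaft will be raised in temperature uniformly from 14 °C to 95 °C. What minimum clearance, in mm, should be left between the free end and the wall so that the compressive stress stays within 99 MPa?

With no wall the shaft would lengthen by αΔT L = 12.8×10⁻⁶ × 81 × 475 = 0.4925 mm.
A stress of 99 MPa corresponds to the wall pushing the shaft back by σL/E = 99×475/(201×10³) = 0.234 mm.
The gap must absorb the remainder: g_min = 0.4925 − 0.234 = 0.2585 mm.

g ≈ 0.259 mm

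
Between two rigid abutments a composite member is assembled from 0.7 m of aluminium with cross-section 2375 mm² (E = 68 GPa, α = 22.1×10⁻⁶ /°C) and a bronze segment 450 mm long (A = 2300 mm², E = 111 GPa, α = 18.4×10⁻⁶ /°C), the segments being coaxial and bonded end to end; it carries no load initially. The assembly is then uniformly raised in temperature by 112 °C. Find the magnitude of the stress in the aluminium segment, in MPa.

σ ≈ 184 MPa (compressive)

Free thermal expansion of the whole bar: Σ αᵢΔT Lᵢ = 22.1×10⁻⁶×112×700 + 18.4×10⁻⁶×112×450 = 2.66 mm.
Since the ends are fixed, an axial force P builds up, equal in every segment, with P · Σ Lᵢ/(AᵢEᵢ) = δ_free.
Σ Lᵢ/(AᵢEᵢ) = 700/(2375×68×10³) + 450/(2300×111×10³) = 6.097×10⁻⁶ mm/N.
So P = 2.66 / 6.097×10⁻⁶ = 436.3 kN, compressive.
σ_{aluminium} = P / A = 436300 / 2375 = 183.7 MPa.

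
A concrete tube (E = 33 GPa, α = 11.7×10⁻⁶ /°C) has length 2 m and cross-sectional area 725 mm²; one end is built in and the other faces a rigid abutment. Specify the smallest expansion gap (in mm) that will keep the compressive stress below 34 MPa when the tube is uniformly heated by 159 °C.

g ≈ 1.66 mm

With no wall the tube would lengthen by αΔT L = 11.7×10⁻⁶ × 159 × 2000 = 3.721 mm.
A stress of 34 MPa corresponds to the wall pushing the tube back by σL/E = 34×2000/(33×10³) = 2.061 mm.
The gap must absorb the remainder: g_min = 3.721 − 2.061 = 1.66 mm.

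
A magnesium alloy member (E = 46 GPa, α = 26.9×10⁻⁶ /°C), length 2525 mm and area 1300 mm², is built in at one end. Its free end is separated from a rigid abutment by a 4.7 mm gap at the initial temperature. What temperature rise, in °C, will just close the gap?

ΔT ≈ 69.2 °C

The gap closes when αΔT L = 4.7 mm, since the member is still unstressed at that instant.
So ΔT = g/(αL) = 4.7/(26.9×10⁻⁶ × 2525) = 69.2 °C.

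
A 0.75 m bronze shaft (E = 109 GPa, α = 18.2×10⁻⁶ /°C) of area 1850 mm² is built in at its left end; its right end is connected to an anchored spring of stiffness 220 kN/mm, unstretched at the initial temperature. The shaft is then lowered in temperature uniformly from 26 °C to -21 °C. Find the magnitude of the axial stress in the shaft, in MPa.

The unrestrained thermal change is αΔT L = 18.2×10⁻⁶ × 47 × 750 = 0.6415 mm.
Let P be the tensile force in the spring. The shaft extends elastically by PL/(AE) and the spring stretches by P/k; together these equal δ_free.
So P = δ_free / [L/(AE) + 1/k] = 0.6415 / [ 750/(1850×109×10³) + 1/(220×10³) ].
P = 0.6415 / 8.265×10⁻⁶ = 77620 N.
σ = P/A = 77620/1850 = 41.96 MPa.

σ ≈ 42 MPa (tensile)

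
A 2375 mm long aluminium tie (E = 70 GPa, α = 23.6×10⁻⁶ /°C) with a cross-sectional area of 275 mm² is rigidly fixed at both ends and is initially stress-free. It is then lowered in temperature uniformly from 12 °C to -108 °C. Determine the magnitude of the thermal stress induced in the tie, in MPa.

σ ≈ 198 MPa (tensile)

With length fixed, the mechanical strain must cancel the thermal strain αΔT = 23.6×10⁻⁶ × 120 = 2832×10⁻⁶.
Hence σ = E·αΔT = 70×10³ × 2832×10⁻⁶ = 198.2 MPa, tensile.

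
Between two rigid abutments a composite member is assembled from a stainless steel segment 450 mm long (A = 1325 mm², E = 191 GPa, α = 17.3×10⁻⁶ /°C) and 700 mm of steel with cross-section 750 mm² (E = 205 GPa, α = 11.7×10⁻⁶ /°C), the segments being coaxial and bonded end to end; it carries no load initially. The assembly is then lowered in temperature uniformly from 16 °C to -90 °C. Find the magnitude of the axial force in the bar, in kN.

With the walls removed the bar would change length by δ_free = Σ αᵢΔT Lᵢ = 17.3×10⁻⁶×106×450 + 11.7×10⁻⁶×106×700 = 1.693 mm.
Since the ends are fixed, an axial force P builds up, equal in every segment, with P · Σ Lᵢ/(AᵢEᵢ) = δ_free.
The series flexibility is Σ Lᵢ/(AᵢEᵢ) = 450/(1325×191×10³) + 700/(750×205×10³) = 6.331×10⁻⁶ mm/N.
P = 1.693 / 6.331×10⁻⁶ = 267500 N = 267.5 kN, tensile.

P ≈ 267 kN (tensile)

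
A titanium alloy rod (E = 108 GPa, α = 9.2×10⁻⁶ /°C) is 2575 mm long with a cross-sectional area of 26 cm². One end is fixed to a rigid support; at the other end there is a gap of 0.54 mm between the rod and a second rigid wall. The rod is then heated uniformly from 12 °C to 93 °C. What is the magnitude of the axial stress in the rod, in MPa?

σ ≈ 57.8 MPa (compressive)

If the wall were absent the rod would grow by αΔT L = 9.2×10⁻⁶ × 81 × 2575 = 1.919 mm.
This exceeds the 0.54 mm gap, so the wall pushes back. The portion of expansion that must be recovered elastically is δ_free − gap = 1.919 − 0.54 = 1.379 mm.
That suppressed elongation corresponds to σ = E·Δ/L = 108×10³ × 1.379/2575 = 57.83 MPa.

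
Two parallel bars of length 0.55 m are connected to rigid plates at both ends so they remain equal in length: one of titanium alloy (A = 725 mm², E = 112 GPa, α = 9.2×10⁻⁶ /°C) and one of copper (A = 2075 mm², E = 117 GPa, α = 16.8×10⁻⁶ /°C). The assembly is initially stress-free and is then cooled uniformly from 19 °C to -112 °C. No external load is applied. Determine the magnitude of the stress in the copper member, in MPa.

σ ≈ 29.2 MPa (tensile)

The copper has the larger α, so on cooling it would change length more than the titanium alloy if both were free. The rigid plates force a common final length, so the copper is put into tension and the titanium alloy into compression, with equal and opposite forces P (no external load).
Setting the final lengths equal and cancelling L: (α₁ − α₂)ΔT = P/(A₁E₁) + P/(A₂E₂).
|α₁ − α₂|·ΔT = 7.6×10⁻⁶ × 131 = 0.0009956.
1/(A₁E₁) + 1/(A₂E₂) = 1/(725×112×10³) + 1/(2075×117×10³) = 1.643×10⁻⁸ N⁻¹.
P = 0.0009956 / 1.643×10⁻⁸ = 60580 N = 60.58 kN.
σ_{copper} = P/A₂ = 60580/2075 = 29.2 MPa, tensile.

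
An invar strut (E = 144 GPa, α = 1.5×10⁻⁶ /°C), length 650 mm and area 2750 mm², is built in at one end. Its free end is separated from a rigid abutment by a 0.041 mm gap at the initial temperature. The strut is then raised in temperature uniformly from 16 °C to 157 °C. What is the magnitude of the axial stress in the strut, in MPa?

σ ≈ 21.4 MPa (compressive)

Free thermal elongation = αΔT L = 1.5×10⁻⁶ × 141 × 650 = 0.1375 mm.
This exceeds the 0.041 mm gap, so the wall pushes back. The portion of expansion that must be recovered elastically is δ_free − gap = 0.1375 − 0.041 = 0.09648 mm.
Compatibility: PL/(AE) = 0.09648 mm, so σ = P/A = E × (0.09648/650) = 21.37 MPa.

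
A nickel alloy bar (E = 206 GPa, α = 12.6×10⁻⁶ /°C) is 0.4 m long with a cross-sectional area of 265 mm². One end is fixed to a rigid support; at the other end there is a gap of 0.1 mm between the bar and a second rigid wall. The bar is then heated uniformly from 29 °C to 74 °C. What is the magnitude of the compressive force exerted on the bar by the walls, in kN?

P ≈ 17.3 kN

Free thermal elongation = αΔT L = 12.6×10⁻⁶ × 45 × 400 = 0.2268 mm.
The gap closes (δ_free > 0.1 mm) and the wall then resists a further 0.2268 − 0.1 = 0.1268 mm of expansion.
Compatibility: PL/(AE) = 0.1268 mm, so σ = P/A = E × (0.1268/400) = 65.3 MPa.
P = σA = 65.3 × 265 = 17.31 kN.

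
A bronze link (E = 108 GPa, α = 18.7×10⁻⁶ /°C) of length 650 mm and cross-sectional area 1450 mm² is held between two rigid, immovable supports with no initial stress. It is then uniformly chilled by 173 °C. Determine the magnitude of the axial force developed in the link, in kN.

With zero net strain, σ = E·αΔT = 108 GPa × 18.7×10⁻⁶ × 173 = 349.4 MPa.
Then P = σA = 349.4 × 1450 mm² = 506.6 kN, tensile.

P ≈ 507 kN (tensile)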